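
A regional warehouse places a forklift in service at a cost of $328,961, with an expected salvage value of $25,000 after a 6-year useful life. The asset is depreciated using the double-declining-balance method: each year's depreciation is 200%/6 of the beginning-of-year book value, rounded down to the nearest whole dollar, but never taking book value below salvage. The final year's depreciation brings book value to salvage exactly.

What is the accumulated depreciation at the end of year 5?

Depreciable base = $328,961 − $25,000 = $303,961.
Year 1: ⌊$328,961 × 200%/6⌋ = $109,653. Book value $219,308.
Year 2: ⌊$219,308 × 200%/6⌋ = $73,102. Book value $146,206.
Year 3: ⌊$146,206 × 200%/6⌋ = $48,735. Book value $97,471.
Year 4: ⌊$97,471 × 200%/6⌋ = $32,490. Book value $64,981.
Year 5: ⌊$64,981 × 200%/6⌋ = $21,660. Book value $43,321.
Accumulated through year 5 = $328,961 − $43,321 = $285,640.

$285,640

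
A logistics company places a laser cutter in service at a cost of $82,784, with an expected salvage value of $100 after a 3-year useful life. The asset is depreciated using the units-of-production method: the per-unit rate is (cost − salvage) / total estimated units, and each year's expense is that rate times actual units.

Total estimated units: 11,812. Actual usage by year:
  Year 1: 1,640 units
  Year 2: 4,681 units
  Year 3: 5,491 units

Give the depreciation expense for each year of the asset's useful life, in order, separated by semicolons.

$11,480; $32,767; $38,437

Depreciable base = $82,784 − $100 = $82,684.
Rate = $82,684 / 11,812 units = $7 per unit.
Year 1: 1,640 × $7 = $11,480. Book value $71,304.
Year 2: 4,681 × $7 = $32,767. Book value $38,537.
Year 3: 5,491 × $7 = $38,437. Book value $100.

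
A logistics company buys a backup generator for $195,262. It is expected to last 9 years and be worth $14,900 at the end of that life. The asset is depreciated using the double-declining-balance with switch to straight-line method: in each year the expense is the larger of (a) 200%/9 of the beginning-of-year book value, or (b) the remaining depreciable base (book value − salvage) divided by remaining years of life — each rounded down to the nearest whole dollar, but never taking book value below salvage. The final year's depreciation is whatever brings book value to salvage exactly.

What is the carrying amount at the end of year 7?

$33,622

Depreciable base = $195,262 − $14,900 = $180,362.
Year 1: DB = ⌊$195,262 × 200%/9⌋ = $43,391; SL = ⌊$180,362/9⌋ = $20,040 → take DB $43,391. Book value $151,871.
Year 2: DB = ⌊$151,871 × 200%/9⌋ = $33,749; SL = ⌊$136,971/8⌋ = $17,121 → take DB $33,749. Book value $118,122.
Year 3: DB = ⌊$118,122 × 200%/9⌋ = $26,249; SL = ⌊$103,222/7⌋ = $14,746 → take DB $26,249. Book value $91,873.
Year 4: DB = ⌊$91,873 × 200%/9⌋ = $20,416; SL = ⌊$76,973/6⌋ = $12,828 → take DB $20,416. Book value $71,457.
Year 5: DB = ⌊$71,457 × 200%/9⌋ = $15,879; SL = ⌊$56,557/5⌋ = $11,311 → take DB $15,879. Book value $55,578.
Year 6: DB = ⌊$55,578 × 200%/9⌋ = $12,350; SL = ⌊$40,678/4⌋ = $10,169 → take DB $12,350. Book value $43,228.
Year 7: DB = ⌊$43,228 × 200%/9⌋ = $9,606; SL = ⌊$28,328/3⌋ = $9,442 → take DB $9,606. Book value $33,622.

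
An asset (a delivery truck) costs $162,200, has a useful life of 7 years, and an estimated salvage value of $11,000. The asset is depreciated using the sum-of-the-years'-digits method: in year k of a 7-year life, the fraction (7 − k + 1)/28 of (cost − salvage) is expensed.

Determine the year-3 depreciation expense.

$27,000

Depreciable base = $162,200 − $11,000 = $151,200.
Sum of the years' digits = 7+6+5+4+3+2+1 = 28.
Year 1: $151,200 × 7/28 = $37,800. Book value $124,400.
Year 2: $151,200 × 6/28 = $32,400. Book value $92,000.
Year 3: $151,200 × 5/28 = $27,000. Book value $65,000.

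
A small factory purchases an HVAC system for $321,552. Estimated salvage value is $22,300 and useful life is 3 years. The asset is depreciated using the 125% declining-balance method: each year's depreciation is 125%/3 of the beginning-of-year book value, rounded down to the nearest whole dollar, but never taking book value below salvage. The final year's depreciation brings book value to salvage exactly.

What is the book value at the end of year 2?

Depreciable base = $321,552 − $22,300 = $299,252.
Year 1: ⌊$321,552 × 125%/3⌋ = $133,980. Book value $187,572.
Year 2: ⌊$187,572 × 125%/3⌋ = $78,155. Book value $109,417.

$109,417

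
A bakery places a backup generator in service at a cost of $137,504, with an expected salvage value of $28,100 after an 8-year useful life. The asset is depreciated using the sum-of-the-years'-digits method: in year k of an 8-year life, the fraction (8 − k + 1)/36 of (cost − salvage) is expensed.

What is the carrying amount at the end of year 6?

$37,217

Depreciable base = $137,504 − $28,100 = $109,404.
Sum of the years' digits = 8+7+6+5+4+3+2+1 = 36.
Year 1: $109,404 × 8/36 = $24,312. Book value $113,192.
Year 2: $109,404 × 7/36 = $21,273. Book value $91,919.
Year 3: $109,404 × 6/36 = $18,234. Book value $73,685.
Year 4: $109,404 × 5/36 = $15,195. Book value $58,490.
Year 5: $109,404 × 4/36 = $12,156. Book value $46,334.
Year 6: $109,404 × 3/36 = $9,117. Book value $37,217.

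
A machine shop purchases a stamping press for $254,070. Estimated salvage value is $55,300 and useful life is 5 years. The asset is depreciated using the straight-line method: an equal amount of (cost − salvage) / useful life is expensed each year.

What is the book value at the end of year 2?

Depreciable base = $254,070 − $55,300 = $198,770.
Annual expense = $198,770 / 5 = $39,754.
End of year 1: book value $214,316.
End of year 2: book value $174,562.

$174,562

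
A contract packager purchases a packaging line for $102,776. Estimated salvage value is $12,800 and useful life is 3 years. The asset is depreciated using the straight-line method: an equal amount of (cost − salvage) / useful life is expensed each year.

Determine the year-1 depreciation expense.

$29,992

Depreciable base = $102,776 − $12,800 = $89,976.
Annual expense = $89,976 / 3 = $29,992.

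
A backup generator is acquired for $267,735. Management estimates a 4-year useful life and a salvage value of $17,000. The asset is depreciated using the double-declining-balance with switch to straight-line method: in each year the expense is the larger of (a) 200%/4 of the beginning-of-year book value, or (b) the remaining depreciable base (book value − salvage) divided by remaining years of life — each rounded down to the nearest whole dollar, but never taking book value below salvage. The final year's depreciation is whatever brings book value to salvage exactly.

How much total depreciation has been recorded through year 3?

$234,268

Depreciable base = $267,735 − $17,000 = $250,735.
Year 1: DB = ⌊$267,735 × 200%/4⌋ = $133,867; SL = ⌊$250,735/4⌋ = $62,683 → take DB $133,867. Book value $133,868.
Year 2: DB = ⌊$133,868 × 200%/4⌋ = $66,934; SL = ⌊$116,868/3⌋ = $38,956 → take DB $66,934. Book value $66,934.
Year 3: DB = ⌊$66,934 × 200%/4⌋ = $33,467; SL = ⌊$49,934/2⌋ = $24,967 → take DB $33,467. Book value $33,467.
Accumulated through year 3 = $267,735 − $33,467 = $234,268.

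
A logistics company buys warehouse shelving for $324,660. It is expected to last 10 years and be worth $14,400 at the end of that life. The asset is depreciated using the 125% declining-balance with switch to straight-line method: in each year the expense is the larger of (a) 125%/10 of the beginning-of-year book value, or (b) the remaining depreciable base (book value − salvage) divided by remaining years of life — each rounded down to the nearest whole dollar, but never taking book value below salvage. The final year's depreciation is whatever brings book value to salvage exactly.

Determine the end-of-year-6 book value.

$130,456

Depreciable base = $324,660 − $14,400 = $310,260.
Year 1: DB = ⌊$324,660 × 125%/10⌋ = $40,582; SL = ⌊$310,260/10⌋ = $31,026 → take DB $40,582. Book value $284,078.
Year 2: DB = ⌊$284,078 × 125%/10⌋ = $35,509; SL = ⌊$269,678/9⌋ = $29,964 → take DB $35,509. Book value $248,569.
Year 3: DB = ⌊$248,569 × 125%/10⌋ = $31,071; SL = ⌊$234,169/8⌋ = $29,271 → take DB $31,071. Book value $217,498.
Year 4: DB = ⌊$217,498 × 125%/10⌋ = $27,187; SL = ⌊$203,098/7⌋ = $29,014 → take SL $29,014. Book value $188,484.
Year 5: DB = ⌊$188,484 × 125%/10⌋ = $23,560; SL = ⌊$174,084/6⌋ = $29,014 → take SL $29,014. Book value $159,470.
Year 6: DB = ⌊$159,470 × 125%/10⌋ = $19,933; SL = ⌊$145,070/5⌋ = $29,014 → take SL $29,014. Book value $130,456.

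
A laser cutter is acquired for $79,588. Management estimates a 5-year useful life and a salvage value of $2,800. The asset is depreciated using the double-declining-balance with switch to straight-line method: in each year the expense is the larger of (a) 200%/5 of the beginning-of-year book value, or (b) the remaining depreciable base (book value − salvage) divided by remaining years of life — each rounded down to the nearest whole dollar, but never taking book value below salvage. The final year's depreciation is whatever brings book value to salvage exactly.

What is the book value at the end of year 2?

Depreciable base = $79,588 − $2,800 = $76,788.
Year 1: DB = ⌊$79,588 × 200%/5⌋ = $31,835; SL = ⌊$76,788/5⌋ = $15,357 → take DB $31,835. Book value $47,753.
Year 2: DB = ⌊$47,753 × 200%/5⌋ = $19,101; SL = ⌊$44,953/4⌋ = $11,238 → take DB $19,101. Book value $28,652.

$28,652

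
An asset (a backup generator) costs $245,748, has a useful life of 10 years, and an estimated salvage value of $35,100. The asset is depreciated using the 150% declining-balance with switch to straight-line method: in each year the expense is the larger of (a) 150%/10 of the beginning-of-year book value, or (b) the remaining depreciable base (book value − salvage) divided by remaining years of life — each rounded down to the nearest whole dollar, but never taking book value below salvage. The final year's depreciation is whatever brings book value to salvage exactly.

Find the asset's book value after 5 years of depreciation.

$109,041

Depreciable base = $245,748 − $35,100 = $210,648.
Year 1: DB = ⌊$245,748 × 150%/10⌋ = $36,862; SL = ⌊$210,648/10⌋ = $21,064 → take DB $36,862. Book value $208,886.
Year 2: DB = ⌊$208,886 × 150%/10⌋ = $31,332; SL = ⌊$173,786/9⌋ = $19,309 → take DB $31,332. Book value $177,554.
Year 3: DB = ⌊$177,554 × 150%/10⌋ = $26,633; SL = ⌊$142,454/8⌋ = $17,806 → take DB $26,633. Book value $150,921.
Year 4: DB = ⌊$150,921 × 150%/10⌋ = $22,638; SL = ⌊$115,821/7⌋ = $16,545 → take DB $22,638. Book value $128,283.
Year 5: DB = ⌊$128,283 × 150%/10⌋ = $19,242; SL = ⌊$93,183/6⌋ = $15,530 → take DB $19,242. Book value $109,041.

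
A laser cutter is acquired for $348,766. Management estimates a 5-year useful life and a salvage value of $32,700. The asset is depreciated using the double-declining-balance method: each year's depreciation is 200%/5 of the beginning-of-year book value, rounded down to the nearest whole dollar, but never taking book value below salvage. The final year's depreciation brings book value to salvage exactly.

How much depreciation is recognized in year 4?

Depreciable base = $348,766 − $32,700 = $316,066.
Year 1: ⌊$348,766 × 200%/5⌋ = $139,506. Book value $209,260.
Year 2: ⌊$209,260 × 200%/5⌋ = $83,704. Book value $125,556.
Year 3: ⌊$125,556 × 200%/5⌋ = $50,222. Book value $75,334.
Year 4: ⌊$75,334 × 200%/5⌋ = $30,133. Book value $45,201.

$30,133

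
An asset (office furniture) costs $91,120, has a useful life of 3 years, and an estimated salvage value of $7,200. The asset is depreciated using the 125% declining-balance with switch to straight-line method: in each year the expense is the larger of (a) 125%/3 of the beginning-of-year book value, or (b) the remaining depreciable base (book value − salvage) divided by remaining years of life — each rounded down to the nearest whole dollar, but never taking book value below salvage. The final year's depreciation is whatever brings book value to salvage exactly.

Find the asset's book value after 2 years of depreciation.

$30,177

Depreciable base = $91,120 − $7,200 = $83,920.
Year 1: DB = ⌊$91,120 × 125%/3⌋ = $37,966; SL = ⌊$83,920/3⌋ = $27,973 → take DB $37,966. Book value $53,154.
Year 2: DB = ⌊$53,154 × 125%/3⌋ = $22,147; SL = ⌊$45,954/2⌋ = $22,977 → take SL $22,977. Book value $30,177.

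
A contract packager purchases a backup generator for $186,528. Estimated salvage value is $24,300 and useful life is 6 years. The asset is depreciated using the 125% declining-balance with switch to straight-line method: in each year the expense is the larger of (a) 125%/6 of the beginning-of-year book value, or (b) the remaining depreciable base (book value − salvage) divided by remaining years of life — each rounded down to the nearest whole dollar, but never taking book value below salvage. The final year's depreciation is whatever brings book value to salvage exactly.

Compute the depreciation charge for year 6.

$22,750

Depreciable base = $186,528 − $24,300 = $162,228.
Year 1: DB = ⌊$186,528 × 125%/6⌋ = $38,860; SL = ⌊$162,228/6⌋ = $27,038 → take DB $38,860. Book value $147,668.
Year 2: DB = ⌊$147,668 × 125%/6⌋ = $30,764; SL = ⌊$123,368/5⌋ = $24,673 → take DB $30,764. Book value $116,904.
Year 3: DB = ⌊$116,904 × 125%/6⌋ = $24,355; SL = ⌊$92,604/4⌋ = $23,151 → take DB $24,355. Book value $92,549.
Year 4: DB = ⌊$92,549 × 125%/6⌋ = $19,281; SL = ⌊$68,249/3⌋ = $22,749 → take SL $22,749. Book value $69,800.
Year 5: DB = ⌊$69,800 × 125%/6⌋ = $14,541; SL = ⌊$45,500/2⌋ = $22,750 → take SL $22,750. Book value $47,050.
Year 6 (final): $47,050 − $24,300 = $22,750. Book value $24,300.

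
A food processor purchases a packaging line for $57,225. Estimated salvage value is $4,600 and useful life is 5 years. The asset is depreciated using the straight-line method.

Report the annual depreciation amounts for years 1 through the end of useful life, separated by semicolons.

Depreciable base = $57,225 − $4,600 = $52,625.
Annual expense = $52,625 / 5 = $10,525.
End of year 1: book value $46,700.
End of year 2: book value $36,175.
End of year 3: book value $25,650.
End of year 4: book value $15,125.
End of year 5: book value $4,600.

$10,525; $10,525; $10,525; $10,525; $10,525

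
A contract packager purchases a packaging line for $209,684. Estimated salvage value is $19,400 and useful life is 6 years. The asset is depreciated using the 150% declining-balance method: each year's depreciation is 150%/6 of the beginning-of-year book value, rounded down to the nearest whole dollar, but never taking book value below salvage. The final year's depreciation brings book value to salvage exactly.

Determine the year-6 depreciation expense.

$30,360

Depreciable base = $209,684 − $19,400 = $190,284.
Year 1: ⌊$209,684 × 150%/6⌋ = $52,421. Book value $157,263.
Year 2: ⌊$157,263 × 150%/6⌋ = $39,315. Book value $117,948.
Year 3: ⌊$117,948 × 150%/6⌋ = $29,487. Book value $88,461.
Year 4: ⌊$88,461 × 150%/6⌋ = $22,115. Book value $66,346.
Year 5: ⌊$66,346 × 150%/6⌋ = $16,586. Book value $49,760.
Year 6 (final): $49,760 − $19,400 = $30,360. Book value $19,400.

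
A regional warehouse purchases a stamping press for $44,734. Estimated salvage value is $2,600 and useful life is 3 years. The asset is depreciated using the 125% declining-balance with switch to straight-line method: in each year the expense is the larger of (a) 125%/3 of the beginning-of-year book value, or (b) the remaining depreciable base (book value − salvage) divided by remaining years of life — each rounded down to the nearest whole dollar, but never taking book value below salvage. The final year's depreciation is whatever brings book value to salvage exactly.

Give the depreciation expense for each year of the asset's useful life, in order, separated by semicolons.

Depreciable base = $44,734 − $2,600 = $42,134.
Year 1: DB = ⌊$44,734 × 125%/3⌋ = $18,639; SL = ⌊$42,134/3⌋ = $14,044 → take DB $18,639. Book value $26,095.
Year 2: DB = ⌊$26,095 × 125%/3⌋ = $10,872; SL = ⌊$23,495/2⌋ = $11,747 → take SL $11,747. Book value $14,348.
Year 3 (final): $14,348 − $2,600 = $11,748. Book value $2,600.

$18,639; $11,747; $11,748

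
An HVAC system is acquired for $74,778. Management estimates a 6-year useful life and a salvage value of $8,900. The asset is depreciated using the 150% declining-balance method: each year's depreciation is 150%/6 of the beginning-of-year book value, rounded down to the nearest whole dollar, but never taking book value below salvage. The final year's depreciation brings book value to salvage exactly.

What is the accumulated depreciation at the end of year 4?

Depreciable base = $74,778 − $8,900 = $65,878.
Year 1: ⌊$74,778 × 150%/6⌋ = $18,694. Book value $56,084.
Year 2: ⌊$56,084 × 150%/6⌋ = $14,021. Book value $42,063.
Year 3: ⌊$42,063 × 150%/6⌋ = $10,515. Book value $31,548.
Year 4: ⌊$31,548 × 150%/6⌋ = $7,887. Book value $23,661.
Accumulated through year 4 = $74,778 − $23,661 = $51,117.

$51,117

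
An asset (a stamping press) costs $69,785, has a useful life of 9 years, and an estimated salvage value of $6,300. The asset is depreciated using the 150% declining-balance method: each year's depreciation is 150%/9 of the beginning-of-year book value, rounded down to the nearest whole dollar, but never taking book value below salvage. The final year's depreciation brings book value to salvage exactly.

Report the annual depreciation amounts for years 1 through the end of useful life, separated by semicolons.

Depreciable base = $69,785 − $6,300 = $63,485.
Year 1: ⌊$69,785 × 150%/9⌋ = $11,630. Book value $58,155.
Year 2: ⌊$58,155 × 150%/9⌋ = $9,692. Book value $48,463.
Year 3: ⌊$48,463 × 150%/9⌋ = $8,077. Book value $40,386.
Year 4: ⌊$40,386 × 150%/9⌋ = $6,731. Book value $33,655.
Year 5: ⌊$33,655 × 150%/9⌋ = $5,609. Book value $28,046.
Year 6: ⌊$28,046 × 150%/9⌋ = $4,674. Book value $23,372.
Year 7: ⌊$23,372 × 150%/9⌋ = $3,895. Book value $19,477.
Year 8: ⌊$19,477 × 150%/9⌋ = $3,246. Book value $16,231.
Year 9 (final): $16,231 − $6,300 = $9,931. Book value $6,300.

$11,630; $9,692; $8,077; $6,731; $5,609; $4,674; $3,895; $3,246; $9,931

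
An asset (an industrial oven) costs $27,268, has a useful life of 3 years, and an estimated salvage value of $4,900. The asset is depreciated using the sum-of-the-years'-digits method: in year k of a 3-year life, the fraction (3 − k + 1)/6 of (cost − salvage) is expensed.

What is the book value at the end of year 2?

Depreciable base = $27,268 − $4,900 = $22,368.
Sum of the years' digits = 3+2+1 = 6.
Year 1: $22,368 × 3/6 = $11,184. Book value $16,084.
Year 2: $22,368 × 2/6 = $7,456. Book value $8,628.

$8,628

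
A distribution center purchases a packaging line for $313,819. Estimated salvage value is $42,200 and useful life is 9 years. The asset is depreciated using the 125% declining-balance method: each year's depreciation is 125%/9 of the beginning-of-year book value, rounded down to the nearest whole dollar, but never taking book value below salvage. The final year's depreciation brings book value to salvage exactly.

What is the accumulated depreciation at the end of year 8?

Depreciable base = $313,819 − $42,200 = $271,619.
Year 1: ⌊$313,819 × 125%/9⌋ = $43,585. Book value $270,234.
Year 2: ⌊$270,234 × 125%/9⌋ = $37,532. Book value $232,702.
Year 3: ⌊$232,702 × 125%/9⌋ = $32,319. Book value $200,383.
Year 4: ⌊$200,383 × 125%/9⌋ = $27,830. Book value $172,553.
Year 5: ⌊$172,553 × 125%/9⌋ = $23,965. Book value $148,588.
Year 6: ⌊$148,588 × 125%/9⌋ = $20,637. Book value $127,951.
Year 7: ⌊$127,951 × 125%/9⌋ = $17,770. Book value $110,181.
Year 8: ⌊$110,181 × 125%/9⌋ = $15,302. Book value $94,879.
Accumulated through year 8 = $313,819 − $94,879 = $218,940.

$218,940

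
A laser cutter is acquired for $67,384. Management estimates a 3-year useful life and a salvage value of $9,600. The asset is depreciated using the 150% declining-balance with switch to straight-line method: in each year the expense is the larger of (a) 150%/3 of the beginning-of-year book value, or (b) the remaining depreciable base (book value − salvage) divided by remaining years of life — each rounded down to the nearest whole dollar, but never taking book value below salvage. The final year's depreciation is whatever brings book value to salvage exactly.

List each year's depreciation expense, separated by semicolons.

$33,692; $16,846; $7,246

Depreciable base = $67,384 − $9,600 = $57,784.
Year 1: DB = ⌊$67,384 × 150%/3⌋ = $33,692; SL = ⌊$57,784/3⌋ = $19,261 → take DB $33,692. Book value $33,692.
Year 2: DB = ⌊$33,692 × 150%/3⌋ = $16,846; SL = ⌊$24,092/2⌋ = $12,046 → take DB $16,846. Book value $16,846.
Year 3 (final): $16,846 − $9,600 = $7,246. Book value $9,600.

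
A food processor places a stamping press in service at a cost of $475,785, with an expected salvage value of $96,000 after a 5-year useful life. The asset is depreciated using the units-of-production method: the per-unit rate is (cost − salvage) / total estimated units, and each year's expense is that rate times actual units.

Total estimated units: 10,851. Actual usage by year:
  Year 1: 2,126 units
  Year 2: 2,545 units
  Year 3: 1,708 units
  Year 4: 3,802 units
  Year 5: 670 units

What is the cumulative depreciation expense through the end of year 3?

$223,265

Depreciable base = $475,785 − $96,000 = $379,785.
Rate = $379,785 / 10,851 units = $35 per unit.
Year 1: 2,126 × $35 = $74,410. Book value $401,375.
Year 2: 2,545 × $35 = $89,075. Book value $312,300.
Year 3: 1,708 × $35 = $59,780. Book value $252,520.
Accumulated through year 3 = $475,785 − $252,520 = $223,265.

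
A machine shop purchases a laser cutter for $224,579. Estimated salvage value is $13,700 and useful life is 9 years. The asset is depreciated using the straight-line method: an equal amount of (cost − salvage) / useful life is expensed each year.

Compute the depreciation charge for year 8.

$23,431

Depreciable base = $224,579 − $13,700 = $210,879.
Annual expense = $210,879 / 9 = $23,431.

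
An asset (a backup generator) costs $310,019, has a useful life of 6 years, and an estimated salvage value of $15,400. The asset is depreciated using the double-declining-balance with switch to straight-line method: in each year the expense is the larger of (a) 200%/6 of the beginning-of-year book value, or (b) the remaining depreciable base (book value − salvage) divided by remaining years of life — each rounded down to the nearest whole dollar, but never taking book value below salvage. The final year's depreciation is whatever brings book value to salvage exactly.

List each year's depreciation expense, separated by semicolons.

Depreciable base = $310,019 − $15,400 = $294,619.
Year 1: DB = ⌊$310,019 × 200%/6⌋ = $103,339; SL = ⌊$294,619/6⌋ = $49,103 → take DB $103,339. Book value $206,680.
Year 2: DB = ⌊$206,680 × 200%/6⌋ = $68,893; SL = ⌊$191,280/5⌋ = $38,256 → take DB $68,893. Book value $137,787.
Year 3: DB = ⌊$137,787 × 200%/6⌋ = $45,929; SL = ⌊$122,387/4⌋ = $30,596 → take DB $45,929. Book value $91,858.
Year 4: DB = ⌊$91,858 × 200%/6⌋ = $30,619; SL = ⌊$76,458/3⌋ = $25,486 → take DB $30,619. Book value $61,239.
Year 5: DB = ⌊$61,239 × 200%/6⌋ = $20,413; SL = ⌊$45,839/2⌋ = $22,919 → take SL $22,919. Book value $38,320.
Year 6 (final): $38,320 − $15,400 = $22,920. Book value $15,400.

$103,339; $68,893; $45,929; $30,619; $22,919; $22,920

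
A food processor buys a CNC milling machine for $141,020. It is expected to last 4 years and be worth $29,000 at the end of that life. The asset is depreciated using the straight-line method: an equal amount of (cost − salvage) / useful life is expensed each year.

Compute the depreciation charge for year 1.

$28,005

Depreciable base = $141,020 − $29,000 = $112,020.
Annual expense = $112,020 / 4 = $28,005.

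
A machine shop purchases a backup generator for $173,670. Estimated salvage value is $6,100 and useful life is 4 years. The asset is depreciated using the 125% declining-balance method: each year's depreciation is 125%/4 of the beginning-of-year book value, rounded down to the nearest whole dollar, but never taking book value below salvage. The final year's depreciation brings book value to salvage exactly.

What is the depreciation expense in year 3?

Depreciable base = $173,670 − $6,100 = $167,570.
Year 1: ⌊$173,670 × 125%/4⌋ = $54,271. Book value $119,399.
Year 2: ⌊$119,399 × 125%/4⌋ = $37,312. Book value $82,087.
Year 3: ⌊$82,087 × 125%/4⌋ = $25,652. Book value $56,435.

$25,652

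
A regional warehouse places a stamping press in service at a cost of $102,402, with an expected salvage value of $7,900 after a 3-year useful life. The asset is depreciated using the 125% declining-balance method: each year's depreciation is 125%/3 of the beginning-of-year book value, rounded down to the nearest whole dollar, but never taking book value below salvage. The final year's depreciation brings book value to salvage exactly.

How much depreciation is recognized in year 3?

$26,946

Depreciable base = $102,402 − $7,900 = $94,502.
Year 1: ⌊$102,402 × 125%/3⌋ = $42,667. Book value $59,735.
Year 2: ⌊$59,735 × 125%/3⌋ = $24,889. Book value $34,846.
Year 3 (final): $34,846 − $7,900 = $26,946. Book value $7,900.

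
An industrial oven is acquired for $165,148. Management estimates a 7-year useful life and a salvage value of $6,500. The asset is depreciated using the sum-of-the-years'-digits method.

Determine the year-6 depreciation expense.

$11,332

Depreciable base = $165,148 − $6,500 = $158,648.
Sum of the years' digits = 7+6+5+4+3+2+1 = 28.
Year 1: $158,648 × 7/28 = $39,662. Book value $125,486.
Year 2: $158,648 × 6/28 = $33,996. Book value $91,490.
Year 3: $158,648 × 5/28 = $28,330. Book value $63,160.
Year 4: $158,648 × 4/28 = $22,664. Book value $40,496.
Year 5: $158,648 × 3/28 = $16,998. Book value $23,498.
Year 6: $158,648 × 2/28 = $11,332. Book value $12,166.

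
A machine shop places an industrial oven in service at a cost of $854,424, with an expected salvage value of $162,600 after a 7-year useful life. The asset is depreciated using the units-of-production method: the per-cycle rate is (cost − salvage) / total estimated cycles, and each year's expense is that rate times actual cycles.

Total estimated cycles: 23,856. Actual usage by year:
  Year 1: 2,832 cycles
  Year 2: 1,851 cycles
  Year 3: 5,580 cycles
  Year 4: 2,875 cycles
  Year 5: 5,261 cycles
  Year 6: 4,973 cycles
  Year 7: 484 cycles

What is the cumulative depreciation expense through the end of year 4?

Depreciable base = $854,424 − $162,600 = $691,824.
Rate = $691,824 / 23,856 cycles = $29 per cycle.
Year 1: 2,832 × $29 = $82,128. Book value $772,296.
Year 2: 1,851 × $29 = $53,679. Book value $718,617.
Year 3: 5,580 × $29 = $161,820. Book value $556,797.
Year 4: 2,875 × $29 = $83,375. Book value $473,422.
Accumulated through year 4 = $854,424 − $473,422 = $381,002.

$381,002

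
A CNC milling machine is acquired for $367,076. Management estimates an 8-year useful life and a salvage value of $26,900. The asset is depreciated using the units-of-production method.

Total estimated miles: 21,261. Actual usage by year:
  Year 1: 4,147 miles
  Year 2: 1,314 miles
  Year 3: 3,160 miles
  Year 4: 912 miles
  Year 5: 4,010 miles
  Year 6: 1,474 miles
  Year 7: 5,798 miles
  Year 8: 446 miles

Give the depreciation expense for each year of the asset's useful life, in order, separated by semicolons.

Depreciable base = $367,076 − $26,900 = $340,176.
Rate = $340,176 / 21,261 miles = $16 per mile.
Year 1: 4,147 × $16 = $66,352. Book value $300,724.
Year 2: 1,314 × $16 = $21,024. Book value $279,700.
Year 3: 3,160 × $16 = $50,560. Book value $229,140.
Year 4: 912 × $16 = $14,592. Book value $214,548.
Year 5: 4,010 × $16 = $64,160. Book value $150,388.
Year 6: 1,474 × $16 = $23,584. Book value $126,804.
Year 7: 5,798 × $16 = $92,768. Book value $34,036.
Year 8: 446 × $16 = $7,136. Book value $26,900.

$66,352; $21,024; $50,560; $14,592; $64,160; $23,584; $92,768; $7,136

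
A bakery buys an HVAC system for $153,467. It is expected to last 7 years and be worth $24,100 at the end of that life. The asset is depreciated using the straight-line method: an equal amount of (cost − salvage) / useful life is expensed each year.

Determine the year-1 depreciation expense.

$18,481

Depreciable base = $153,467 − $24,100 = $129,367.
Annual expense = $129,367 / 7 = $18,481.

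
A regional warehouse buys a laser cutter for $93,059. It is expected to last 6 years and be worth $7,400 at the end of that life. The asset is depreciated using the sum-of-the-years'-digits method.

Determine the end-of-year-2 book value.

$48,190

Depreciable base = $93,059 − $7,400 = $85,659.
Sum of the years' digits = 6+5+4+3+2+1 = 21.
Year 1: $85,659 × 6/21 = $24,474. Book value $68,585.
Year 2: $85,659 × 5/21 = $20,395. Book value $48,190.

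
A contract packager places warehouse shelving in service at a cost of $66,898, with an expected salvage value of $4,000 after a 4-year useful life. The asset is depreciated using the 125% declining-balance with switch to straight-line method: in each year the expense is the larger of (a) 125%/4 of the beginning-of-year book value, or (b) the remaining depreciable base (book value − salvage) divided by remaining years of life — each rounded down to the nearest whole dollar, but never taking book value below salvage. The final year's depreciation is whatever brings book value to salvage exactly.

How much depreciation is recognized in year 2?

Depreciable base = $66,898 − $4,000 = $62,898.
Year 1: DB = ⌊$66,898 × 125%/4⌋ = $20,905; SL = ⌊$62,898/4⌋ = $15,724 → take DB $20,905. Book value $45,993.
Year 2: DB = ⌊$45,993 × 125%/4⌋ = $14,372; SL = ⌊$41,993/3⌋ = $13,997 → take DB $14,372. Book value $31,621.

$14,372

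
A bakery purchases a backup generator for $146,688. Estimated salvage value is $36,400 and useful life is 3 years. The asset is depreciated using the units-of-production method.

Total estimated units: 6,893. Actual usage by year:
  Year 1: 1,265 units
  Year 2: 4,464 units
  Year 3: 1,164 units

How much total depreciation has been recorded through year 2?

Depreciable base = $146,688 − $36,400 = $110,288.
Rate = $110,288 / 6,893 units = $16 per unit.
Year 1: 1,265 × $16 = $20,240. Book value $126,448.
Year 2: 4,464 × $16 = $71,424. Book value $55,024.
Accumulated through year 2 = $146,688 − $55,024 = $91,664.

$91,664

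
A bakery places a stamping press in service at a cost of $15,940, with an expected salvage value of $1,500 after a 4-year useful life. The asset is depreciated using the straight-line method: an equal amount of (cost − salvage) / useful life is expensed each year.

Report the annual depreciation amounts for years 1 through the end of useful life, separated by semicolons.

Depreciable base = $15,940 − $1,500 = $14,440.
Annual expense = $14,440 / 4 = $3,610.
End of year 1: book value $12,330.
End of year 2: book value $8,720.
End of year 3: book value $5,110.
End of year 4: book value $1,500.

$3,610; $3,610; $3,610; $3,610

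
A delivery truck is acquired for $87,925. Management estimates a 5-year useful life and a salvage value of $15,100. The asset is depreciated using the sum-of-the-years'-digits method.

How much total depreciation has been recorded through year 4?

Depreciable base = $87,925 − $15,100 = $72,825.
Sum of the years' digits = 5+4+3+2+1 = 15.
Year 1: $72,825 × 5/15 = $24,275. Book value $63,650.
Year 2: $72,825 × 4/15 = $19,420. Book value $44,230.
Year 3: $72,825 × 3/15 = $14,565. Book value $29,665.
Year 4: $72,825 × 2/15 = $9,710. Book value $19,955.
Accumulated through year 4 = $87,925 − $19,955 = $67,970.

$67,970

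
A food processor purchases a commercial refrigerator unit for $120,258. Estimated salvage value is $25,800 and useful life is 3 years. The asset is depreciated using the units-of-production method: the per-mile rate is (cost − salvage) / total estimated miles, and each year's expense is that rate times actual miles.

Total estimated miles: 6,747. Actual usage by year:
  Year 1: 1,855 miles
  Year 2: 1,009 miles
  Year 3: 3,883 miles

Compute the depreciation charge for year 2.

Depreciable base = $120,258 − $25,800 = $94,458.
Rate = $94,458 / 6,747 miles = $14 per mile.
Year 1: 1,855 × $14 = $25,970. Book value $94,288.
Year 2: 1,009 × $14 = $14,126. Book value $80,162.

$14,126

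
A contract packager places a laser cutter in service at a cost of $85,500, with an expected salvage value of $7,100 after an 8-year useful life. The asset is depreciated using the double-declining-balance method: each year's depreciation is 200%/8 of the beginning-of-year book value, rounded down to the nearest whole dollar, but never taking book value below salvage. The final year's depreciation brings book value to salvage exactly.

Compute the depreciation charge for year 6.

Depreciable base = $85,500 − $7,100 = $78,400.
Year 1: ⌊$85,500 × 200%/8⌋ = $21,375. Book value $64,125.
Year 2: ⌊$64,125 × 200%/8⌋ = $16,031. Book value $48,094.
Year 3: ⌊$48,094 × 200%/8⌋ = $12,023. Book value $36,071.
Year 4: ⌊$36,071 × 200%/8⌋ = $9,017. Book value $27,054.
Year 5: ⌊$27,054 × 200%/8⌋ = $6,763. Book value $20,291.
Year 6: ⌊$20,291 × 200%/8⌋ = $5,072. Book value $15,219.

$5,072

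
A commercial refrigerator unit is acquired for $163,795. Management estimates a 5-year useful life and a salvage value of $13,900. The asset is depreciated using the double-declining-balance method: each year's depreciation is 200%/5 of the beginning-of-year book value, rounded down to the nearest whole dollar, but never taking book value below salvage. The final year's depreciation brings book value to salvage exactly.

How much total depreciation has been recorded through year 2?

Depreciable base = $163,795 − $13,900 = $149,895.
Year 1: ⌊$163,795 × 200%/5⌋ = $65,518. Book value $98,277.
Year 2: ⌊$98,277 × 200%/5⌋ = $39,310. Book value $58,967.
Accumulated through year 2 = $163,795 − $58,967 = $104,828.

$104,828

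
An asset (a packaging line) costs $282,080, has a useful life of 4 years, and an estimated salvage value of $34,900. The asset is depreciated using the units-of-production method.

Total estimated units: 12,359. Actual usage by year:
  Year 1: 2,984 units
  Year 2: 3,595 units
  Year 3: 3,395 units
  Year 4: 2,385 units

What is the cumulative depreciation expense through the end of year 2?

$131,580

Depreciable base = $282,080 − $34,900 = $247,180.
Rate = $247,180 / 12,359 units = $20 per unit.
Year 1: 2,984 × $20 = $59,680. Book value $222,400.
Year 2: 3,595 × $20 = $71,900. Book value $150,500.
Accumulated through year 2 = $282,080 − $150,500 = $131,580.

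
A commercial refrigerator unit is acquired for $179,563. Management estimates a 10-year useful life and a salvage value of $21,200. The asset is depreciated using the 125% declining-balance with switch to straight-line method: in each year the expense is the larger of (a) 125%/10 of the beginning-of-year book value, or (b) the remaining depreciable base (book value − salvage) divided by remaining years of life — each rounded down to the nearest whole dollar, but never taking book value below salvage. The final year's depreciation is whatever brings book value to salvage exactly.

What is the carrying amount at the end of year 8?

Depreciable base = $179,563 − $21,200 = $158,363.
Year 1: DB = ⌊$179,563 × 125%/10⌋ = $22,445; SL = ⌊$158,363/10⌋ = $15,836 → take DB $22,445. Book value $157,118.
Year 2: DB = ⌊$157,118 × 125%/10⌋ = $19,639; SL = ⌊$135,918/9⌋ = $15,102 → take DB $19,639. Book value $137,479.
Year 3: DB = ⌊$137,479 × 125%/10⌋ = $17,184; SL = ⌊$116,279/8⌋ = $14,534 → take DB $17,184. Book value $120,295.
Year 4: DB = ⌊$120,295 × 125%/10⌋ = $15,036; SL = ⌊$99,095/7⌋ = $14,156 → take DB $15,036. Book value $105,259.
Year 5: DB = ⌊$105,259 × 125%/10⌋ = $13,157; SL = ⌊$84,059/6⌋ = $14,009 → take SL $14,009. Book value $91,250.
Year 6: DB = ⌊$91,250 × 125%/10⌋ = $11,406; SL = ⌊$70,050/5⌋ = $14,010 → take SL $14,010. Book value $77,240.
Year 7: DB = ⌊$77,240 × 125%/10⌋ = $9,655; SL = ⌊$56,040/4⌋ = $14,010 → take SL $14,010. Book value $63,230.
Year 8: DB = ⌊$63,230 × 125%/10⌋ = $7,903; SL = ⌊$42,030/3⌋ = $14,010 → take SL $14,010. Book value $49,220.

$49,220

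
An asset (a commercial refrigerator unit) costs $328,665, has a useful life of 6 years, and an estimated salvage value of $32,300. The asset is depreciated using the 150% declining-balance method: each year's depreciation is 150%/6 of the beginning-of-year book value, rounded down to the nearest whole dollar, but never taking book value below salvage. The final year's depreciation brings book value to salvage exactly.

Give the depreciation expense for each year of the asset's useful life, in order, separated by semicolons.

Depreciable base = $328,665 − $32,300 = $296,365.
Year 1: ⌊$328,665 × 150%/6⌋ = $82,166. Book value $246,499.
Year 2: ⌊$246,499 × 150%/6⌋ = $61,624. Book value $184,875.
Year 3: ⌊$184,875 × 150%/6⌋ = $46,218. Book value $138,657.
Year 4: ⌊$138,657 × 150%/6⌋ = $34,664. Book value $103,993.
Year 5: ⌊$103,993 × 150%/6⌋ = $25,998. Book value $77,995.
Year 6 (final): $77,995 − $32,300 = $45,695. Book value $32,300.

$82,166; $61,624; $46,218; $34,664; $25,998; $45,695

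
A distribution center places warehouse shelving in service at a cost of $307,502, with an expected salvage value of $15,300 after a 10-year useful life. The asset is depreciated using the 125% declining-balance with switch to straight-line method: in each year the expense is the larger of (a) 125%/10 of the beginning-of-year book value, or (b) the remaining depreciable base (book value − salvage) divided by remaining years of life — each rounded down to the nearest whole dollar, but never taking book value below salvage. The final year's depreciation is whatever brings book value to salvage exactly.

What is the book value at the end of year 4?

$178,760

Depreciable base = $307,502 − $15,300 = $292,202.
Year 1: DB = ⌊$307,502 × 125%/10⌋ = $38,437; SL = ⌊$292,202/10⌋ = $29,220 → take DB $38,437. Book value $269,065.
Year 2: DB = ⌊$269,065 × 125%/10⌋ = $33,633; SL = ⌊$253,765/9⌋ = $28,196 → take DB $33,633. Book value $235,432.
Year 3: DB = ⌊$235,432 × 125%/10⌋ = $29,429; SL = ⌊$220,132/8⌋ = $27,516 → take DB $29,429. Book value $206,003.
Year 4: DB = ⌊$206,003 × 125%/10⌋ = $25,750; SL = ⌊$190,703/7⌋ = $27,243 → take SL $27,243. Book value $178,760.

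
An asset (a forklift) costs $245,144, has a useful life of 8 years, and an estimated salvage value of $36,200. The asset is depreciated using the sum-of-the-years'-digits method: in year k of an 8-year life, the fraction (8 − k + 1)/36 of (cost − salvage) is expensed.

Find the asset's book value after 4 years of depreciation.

$94,240

Depreciable base = $245,144 − $36,200 = $208,944.
Sum of the years' digits = 8+7+6+5+4+3+2+1 = 36.
Year 1: $208,944 × 8/36 = $46,432. Book value $198,712.
Year 2: $208,944 × 7/36 = $40,628. Book value $158,084.
Year 3: $208,944 × 6/36 = $34,824. Book value $123,260.
Year 4: $208,944 × 5/36 = $29,020. Book value $94,240.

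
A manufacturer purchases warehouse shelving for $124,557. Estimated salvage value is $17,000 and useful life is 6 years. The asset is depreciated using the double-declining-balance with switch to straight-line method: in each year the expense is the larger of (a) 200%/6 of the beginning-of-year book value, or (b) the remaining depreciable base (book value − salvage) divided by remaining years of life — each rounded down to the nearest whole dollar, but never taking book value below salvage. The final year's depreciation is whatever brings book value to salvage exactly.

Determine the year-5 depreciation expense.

Depreciable base = $124,557 − $17,000 = $107,557.
Year 1: DB = ⌊$124,557 × 200%/6⌋ = $41,519; SL = ⌊$107,557/6⌋ = $17,926 → take DB $41,519. Book value $83,038.
Year 2: DB = ⌊$83,038 × 200%/6⌋ = $27,679; SL = ⌊$66,038/5⌋ = $13,207 → take DB $27,679. Book value $55,359.
Year 3: DB = ⌊$55,359 × 200%/6⌋ = $18,453; SL = ⌊$38,359/4⌋ = $9,589 → take DB $18,453. Book value $36,906.
Year 4: DB = ⌊$36,906 × 200%/6⌋ = $12,302; SL = ⌊$19,906/3⌋ = $6,635 → take DB $12,302. Book value $24,604.
Year 5: DB = ⌊$24,604 × 200%/6⌋ = $8,201; SL = ⌊$7,604/2⌋ = $3,802 → take DB $8,201, capped at $7,604. Book value $17,000.

$7,604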